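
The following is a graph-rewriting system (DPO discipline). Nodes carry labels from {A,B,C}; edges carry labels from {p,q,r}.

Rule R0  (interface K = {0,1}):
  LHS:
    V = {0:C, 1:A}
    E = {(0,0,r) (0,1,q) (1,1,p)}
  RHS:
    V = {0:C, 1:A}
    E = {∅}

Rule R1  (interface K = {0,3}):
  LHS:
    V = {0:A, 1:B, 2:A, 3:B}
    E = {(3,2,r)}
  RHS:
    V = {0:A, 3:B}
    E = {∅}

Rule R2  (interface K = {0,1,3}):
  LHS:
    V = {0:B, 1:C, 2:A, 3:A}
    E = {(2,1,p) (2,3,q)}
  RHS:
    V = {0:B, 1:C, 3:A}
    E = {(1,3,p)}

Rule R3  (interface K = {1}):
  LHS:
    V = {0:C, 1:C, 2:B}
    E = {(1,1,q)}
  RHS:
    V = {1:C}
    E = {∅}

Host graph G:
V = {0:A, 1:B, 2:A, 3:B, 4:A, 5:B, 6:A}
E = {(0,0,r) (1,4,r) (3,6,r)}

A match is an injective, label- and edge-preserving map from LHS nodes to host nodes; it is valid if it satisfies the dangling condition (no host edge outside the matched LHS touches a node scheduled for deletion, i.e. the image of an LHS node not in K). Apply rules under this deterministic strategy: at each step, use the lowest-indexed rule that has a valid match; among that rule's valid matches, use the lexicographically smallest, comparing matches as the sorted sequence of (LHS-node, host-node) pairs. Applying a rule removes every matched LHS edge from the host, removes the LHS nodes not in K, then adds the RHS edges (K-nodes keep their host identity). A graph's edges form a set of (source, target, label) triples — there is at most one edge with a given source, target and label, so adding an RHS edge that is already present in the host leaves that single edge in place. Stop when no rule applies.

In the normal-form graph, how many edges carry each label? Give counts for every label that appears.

start.  V:7 E:3  edges: 0-r->0 1-r->4 3-r->6
1. fire R1 via {0↦0, 1↦5, 2↦4, 3↦1}  →  V:5 E:2  edges: 0-r->0 3-r->6
2. fire R1 via {0↦0, 1↦1, 2↦6, 3↦3}  →  V:3 E:1  edges: 0-r->0
normal form: no rule applies after step 2
NF edges: [(0, 0, 'r')]

Answer: r:1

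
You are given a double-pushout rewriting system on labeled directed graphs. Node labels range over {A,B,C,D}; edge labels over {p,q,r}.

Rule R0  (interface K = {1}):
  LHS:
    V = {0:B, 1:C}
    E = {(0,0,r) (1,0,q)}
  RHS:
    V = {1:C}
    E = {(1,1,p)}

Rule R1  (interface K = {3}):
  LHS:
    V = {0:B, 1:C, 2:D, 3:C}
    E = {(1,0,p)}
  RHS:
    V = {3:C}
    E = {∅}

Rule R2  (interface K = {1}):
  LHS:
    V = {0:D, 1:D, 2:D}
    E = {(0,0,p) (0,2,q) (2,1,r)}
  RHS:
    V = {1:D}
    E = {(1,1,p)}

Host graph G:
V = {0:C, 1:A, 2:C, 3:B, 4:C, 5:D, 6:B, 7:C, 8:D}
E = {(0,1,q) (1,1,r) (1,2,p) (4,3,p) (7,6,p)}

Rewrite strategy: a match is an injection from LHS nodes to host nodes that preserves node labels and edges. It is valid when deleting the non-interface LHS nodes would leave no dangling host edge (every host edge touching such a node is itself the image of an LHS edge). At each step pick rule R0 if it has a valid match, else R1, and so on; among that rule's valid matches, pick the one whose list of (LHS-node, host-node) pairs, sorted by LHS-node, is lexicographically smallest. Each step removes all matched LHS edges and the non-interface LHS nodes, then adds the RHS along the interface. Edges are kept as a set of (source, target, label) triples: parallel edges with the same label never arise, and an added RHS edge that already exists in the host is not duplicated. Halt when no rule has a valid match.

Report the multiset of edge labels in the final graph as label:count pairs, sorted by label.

start.  V:9 E:5  edges: 0-q->1 1-r->1 1-p->2 4-p->3 7-p->6
1. fire R1 via {0↦3, 1↦4, 2↦5, 3↦0}  →  V:6 E:4  edges: 0-q->1 1-r->1 1-p->2 7-p->6
2. fire R1 via {0↦6, 1↦7, 2↦8, 3↦0}  →  V:3 E:3  edges: 0-q->1 1-r->1 1-p->2
final graph: no rule applies after step 2
NF edges: [(0, 1, 'q'), (1, 1, 'r'), (1, 2, 'p')]

Answer: p:1 q:1 r:1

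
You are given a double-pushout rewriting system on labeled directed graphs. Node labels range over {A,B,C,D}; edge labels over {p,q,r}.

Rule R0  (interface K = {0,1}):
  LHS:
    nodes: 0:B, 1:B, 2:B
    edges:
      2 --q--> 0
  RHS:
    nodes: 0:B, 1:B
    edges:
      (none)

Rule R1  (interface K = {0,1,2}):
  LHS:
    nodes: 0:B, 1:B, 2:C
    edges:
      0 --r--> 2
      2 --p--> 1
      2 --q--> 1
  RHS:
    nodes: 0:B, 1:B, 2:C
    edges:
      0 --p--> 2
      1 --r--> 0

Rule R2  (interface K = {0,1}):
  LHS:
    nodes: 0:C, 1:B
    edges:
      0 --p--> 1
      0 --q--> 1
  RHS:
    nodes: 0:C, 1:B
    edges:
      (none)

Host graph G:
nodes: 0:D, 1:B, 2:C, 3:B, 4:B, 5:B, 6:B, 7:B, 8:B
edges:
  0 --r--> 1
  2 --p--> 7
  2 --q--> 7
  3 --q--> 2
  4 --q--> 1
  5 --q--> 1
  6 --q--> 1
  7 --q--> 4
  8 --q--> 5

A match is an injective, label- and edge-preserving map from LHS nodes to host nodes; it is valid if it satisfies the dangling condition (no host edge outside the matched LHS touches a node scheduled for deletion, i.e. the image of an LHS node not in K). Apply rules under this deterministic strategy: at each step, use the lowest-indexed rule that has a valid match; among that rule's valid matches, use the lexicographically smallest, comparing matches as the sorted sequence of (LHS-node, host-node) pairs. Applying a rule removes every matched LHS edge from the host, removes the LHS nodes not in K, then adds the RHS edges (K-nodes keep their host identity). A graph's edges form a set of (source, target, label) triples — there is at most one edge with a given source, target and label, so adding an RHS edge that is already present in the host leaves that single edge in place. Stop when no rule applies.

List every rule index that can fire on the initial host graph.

Answer: [R0,R2]

Derivation:
R0: 10 valid matches — {0↦1, 1↦3, 2↦6}, {0↦1, 1↦4, 2↦6}, {0↦1, 1↦5, 2↦6} (+7 more)
R1: no valid match — LHS pattern not found
R2: 1 valid match — {0↦2, 1↦7}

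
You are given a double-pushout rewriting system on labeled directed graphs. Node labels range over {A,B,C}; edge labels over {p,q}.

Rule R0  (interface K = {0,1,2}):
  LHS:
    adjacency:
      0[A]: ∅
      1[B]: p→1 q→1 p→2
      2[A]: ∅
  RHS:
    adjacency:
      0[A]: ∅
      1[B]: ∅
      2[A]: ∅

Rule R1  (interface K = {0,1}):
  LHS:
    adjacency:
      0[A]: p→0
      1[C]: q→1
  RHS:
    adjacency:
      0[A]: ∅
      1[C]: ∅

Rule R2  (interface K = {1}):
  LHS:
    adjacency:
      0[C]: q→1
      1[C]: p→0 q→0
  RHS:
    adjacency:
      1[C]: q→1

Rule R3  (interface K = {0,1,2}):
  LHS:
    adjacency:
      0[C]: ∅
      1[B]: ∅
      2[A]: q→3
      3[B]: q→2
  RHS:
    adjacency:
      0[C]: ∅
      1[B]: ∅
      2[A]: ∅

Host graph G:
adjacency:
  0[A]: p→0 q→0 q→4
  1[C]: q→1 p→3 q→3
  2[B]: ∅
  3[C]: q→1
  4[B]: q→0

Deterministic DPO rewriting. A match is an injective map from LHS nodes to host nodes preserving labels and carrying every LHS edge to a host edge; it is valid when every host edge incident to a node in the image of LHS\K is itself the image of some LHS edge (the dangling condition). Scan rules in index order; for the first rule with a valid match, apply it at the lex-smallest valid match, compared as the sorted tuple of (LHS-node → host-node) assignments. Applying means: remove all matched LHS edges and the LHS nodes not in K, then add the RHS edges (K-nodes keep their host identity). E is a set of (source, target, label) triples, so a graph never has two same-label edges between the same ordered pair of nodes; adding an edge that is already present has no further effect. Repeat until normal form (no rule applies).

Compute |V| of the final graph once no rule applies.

Answer: 3

Rewrite trace:
initial: |V|=5 |E|=8  E = 0-p->0 0-q->0 0-q->4 1-q->1 1-p->3 1-q->3 3-q->1 4-q->0
step 1: apply R1 at {0↦0, 1↦1}  → |V|=5 |E|=6  E = 0-q->0 0-q->4 1-p->3 1-q->3 3-q->1 4-q->0
step 2: apply R2 at {0↦3, 1↦1}  → |V|=4 |E|=4  E = 0-q->0 0-q->4 1-q->1 4-q->0
step 3: apply R3 at {0↦1, 1↦2, 2↦0, 3↦4}  → |V|=3 |E|=2  E = 0-q->0 1-q->1
final graph: no rule applies after step 3
NF nodes: {0:A, 1:C, 2:B}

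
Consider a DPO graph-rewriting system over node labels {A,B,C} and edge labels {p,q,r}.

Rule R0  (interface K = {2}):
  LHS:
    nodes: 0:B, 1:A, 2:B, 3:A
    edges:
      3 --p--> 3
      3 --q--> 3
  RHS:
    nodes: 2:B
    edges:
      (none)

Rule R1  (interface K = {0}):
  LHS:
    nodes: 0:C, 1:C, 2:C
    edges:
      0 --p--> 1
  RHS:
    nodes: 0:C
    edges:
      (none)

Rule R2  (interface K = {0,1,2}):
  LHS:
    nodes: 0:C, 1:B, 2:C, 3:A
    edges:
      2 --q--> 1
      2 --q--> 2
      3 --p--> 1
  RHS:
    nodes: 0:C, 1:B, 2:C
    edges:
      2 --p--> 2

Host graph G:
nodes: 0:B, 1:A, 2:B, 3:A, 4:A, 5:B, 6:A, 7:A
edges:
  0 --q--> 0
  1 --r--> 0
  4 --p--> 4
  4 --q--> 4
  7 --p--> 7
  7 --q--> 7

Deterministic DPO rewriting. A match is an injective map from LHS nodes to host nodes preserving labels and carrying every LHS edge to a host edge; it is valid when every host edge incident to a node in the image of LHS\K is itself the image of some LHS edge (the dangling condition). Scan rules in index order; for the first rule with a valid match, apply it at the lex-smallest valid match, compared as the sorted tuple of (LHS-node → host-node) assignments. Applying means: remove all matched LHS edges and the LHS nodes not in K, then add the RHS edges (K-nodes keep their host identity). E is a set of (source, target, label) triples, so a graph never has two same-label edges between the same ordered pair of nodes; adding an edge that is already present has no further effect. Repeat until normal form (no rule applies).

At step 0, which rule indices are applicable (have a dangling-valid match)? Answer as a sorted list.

Answer: [R0]

Derivation:
R0: 16 valid matches — {0↦2, 1↦3, 2↦0, 3↦4}, {0↦2, 1↦3, 2↦0, 3↦7}, {0↦2, 1↦3, 2↦5, 3↦4} (+13 more)
R1: no valid match — LHS pattern not found
R2: no valid match — LHS pattern not found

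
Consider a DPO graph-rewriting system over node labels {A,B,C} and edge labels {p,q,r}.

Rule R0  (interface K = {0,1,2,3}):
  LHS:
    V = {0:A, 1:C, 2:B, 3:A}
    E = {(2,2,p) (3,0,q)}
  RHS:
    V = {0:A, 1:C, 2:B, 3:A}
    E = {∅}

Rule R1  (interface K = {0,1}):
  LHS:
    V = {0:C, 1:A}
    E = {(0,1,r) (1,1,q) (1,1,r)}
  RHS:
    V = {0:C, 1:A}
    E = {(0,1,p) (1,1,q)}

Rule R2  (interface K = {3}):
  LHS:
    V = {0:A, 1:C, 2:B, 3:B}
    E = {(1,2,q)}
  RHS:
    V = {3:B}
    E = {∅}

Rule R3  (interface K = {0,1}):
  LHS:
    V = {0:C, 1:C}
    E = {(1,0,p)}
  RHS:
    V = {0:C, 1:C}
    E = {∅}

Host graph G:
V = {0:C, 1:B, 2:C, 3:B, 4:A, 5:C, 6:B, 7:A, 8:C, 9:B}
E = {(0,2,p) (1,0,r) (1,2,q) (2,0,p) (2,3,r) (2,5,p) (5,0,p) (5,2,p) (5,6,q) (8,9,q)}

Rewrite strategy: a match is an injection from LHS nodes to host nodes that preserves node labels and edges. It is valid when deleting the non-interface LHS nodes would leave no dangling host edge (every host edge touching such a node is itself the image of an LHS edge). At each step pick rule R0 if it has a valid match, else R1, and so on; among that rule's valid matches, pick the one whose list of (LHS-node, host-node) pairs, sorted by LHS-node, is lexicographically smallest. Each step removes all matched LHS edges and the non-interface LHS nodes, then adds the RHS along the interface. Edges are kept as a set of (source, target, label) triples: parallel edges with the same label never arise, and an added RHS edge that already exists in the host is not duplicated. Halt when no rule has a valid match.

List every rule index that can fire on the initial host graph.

R0: no valid match — LHS pattern not found
R1: no valid match — LHS pattern not found
R2: 6 valid matches — {0↦4, 1↦8, 2↦9, 3↦1}, {0↦4, 1↦8, 2↦9, 3↦3}, {0↦4, 1↦8, 2↦9, 3↦6} (+3 more)
R3: 5 valid matches — {0↦0, 1↦2}, {0↦0, 1↦5}, {0↦2, 1↦0} (+2 more)

Answer: [R2,R3]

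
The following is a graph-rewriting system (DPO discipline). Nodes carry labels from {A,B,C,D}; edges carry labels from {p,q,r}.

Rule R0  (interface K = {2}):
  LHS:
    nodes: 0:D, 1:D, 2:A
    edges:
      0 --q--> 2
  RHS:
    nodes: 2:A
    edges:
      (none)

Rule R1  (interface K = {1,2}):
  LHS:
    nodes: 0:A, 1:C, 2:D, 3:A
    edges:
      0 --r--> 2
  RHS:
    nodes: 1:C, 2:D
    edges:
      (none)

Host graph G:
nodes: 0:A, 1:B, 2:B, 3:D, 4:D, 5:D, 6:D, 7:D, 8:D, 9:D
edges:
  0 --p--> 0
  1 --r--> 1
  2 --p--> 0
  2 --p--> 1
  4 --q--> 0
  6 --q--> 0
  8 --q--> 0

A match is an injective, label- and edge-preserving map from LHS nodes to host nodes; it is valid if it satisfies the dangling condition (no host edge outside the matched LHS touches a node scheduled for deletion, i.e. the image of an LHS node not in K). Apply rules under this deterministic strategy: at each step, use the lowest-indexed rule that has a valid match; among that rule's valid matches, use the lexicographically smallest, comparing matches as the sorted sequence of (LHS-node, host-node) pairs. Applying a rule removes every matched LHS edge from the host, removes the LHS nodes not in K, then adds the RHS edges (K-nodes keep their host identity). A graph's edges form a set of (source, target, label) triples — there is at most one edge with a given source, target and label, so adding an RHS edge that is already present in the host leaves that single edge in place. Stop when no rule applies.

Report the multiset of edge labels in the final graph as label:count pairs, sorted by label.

Answer: p:3 r:1

Derivation:
start.  V:10 E:7  edges: 0-p->0 1-r->1 2-p->0 2-p->1 4-q->0 6-q->0 8-q->0
1. fire R0 via {0↦4, 1↦3, 2↦0}  →  V:8 E:6  edges: 0-p->0 1-r->1 2-p->0 2-p->1 6-q->0 8-q->0
2. fire R0 via {0↦6, 1↦5, 2↦0}  →  V:6 E:5  edges: 0-p->0 1-r->1 2-p->0 2-p->1 8-q->0
3. fire R0 via {0↦8, 1↦7, 2↦0}  →  V:4 E:4  edges: 0-p->0 1-r->1 2-p->0 2-p->1
normal form: no rule applies after step 3
NF edges: [(0, 0, 'p'), (1, 1, 'r'), (2, 0, 'p'), (2, 1, 'p')]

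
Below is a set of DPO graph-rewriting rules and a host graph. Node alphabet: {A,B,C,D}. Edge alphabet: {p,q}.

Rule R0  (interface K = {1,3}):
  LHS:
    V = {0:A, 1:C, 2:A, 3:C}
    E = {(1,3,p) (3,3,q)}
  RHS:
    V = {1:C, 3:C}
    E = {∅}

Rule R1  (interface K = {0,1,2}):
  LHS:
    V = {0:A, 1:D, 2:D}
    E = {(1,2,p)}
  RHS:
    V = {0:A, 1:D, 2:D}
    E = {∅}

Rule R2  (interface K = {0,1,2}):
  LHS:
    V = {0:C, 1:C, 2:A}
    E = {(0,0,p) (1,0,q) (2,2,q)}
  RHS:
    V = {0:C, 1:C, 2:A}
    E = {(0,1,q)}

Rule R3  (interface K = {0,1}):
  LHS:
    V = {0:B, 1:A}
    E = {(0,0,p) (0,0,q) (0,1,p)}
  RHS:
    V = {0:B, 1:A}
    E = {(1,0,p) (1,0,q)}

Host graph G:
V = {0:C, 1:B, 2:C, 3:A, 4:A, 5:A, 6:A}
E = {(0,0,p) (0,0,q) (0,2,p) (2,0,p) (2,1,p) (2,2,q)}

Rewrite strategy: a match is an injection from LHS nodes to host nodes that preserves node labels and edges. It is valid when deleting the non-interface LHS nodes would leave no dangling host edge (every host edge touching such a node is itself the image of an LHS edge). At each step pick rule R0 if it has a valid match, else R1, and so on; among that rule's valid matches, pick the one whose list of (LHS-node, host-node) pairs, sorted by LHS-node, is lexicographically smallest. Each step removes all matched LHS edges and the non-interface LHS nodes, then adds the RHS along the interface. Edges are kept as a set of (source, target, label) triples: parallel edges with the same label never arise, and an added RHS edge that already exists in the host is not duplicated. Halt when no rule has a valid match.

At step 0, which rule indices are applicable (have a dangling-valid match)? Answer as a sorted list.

Answer: [R0]

Derivation:
R0: 24 valid matches — {0↦3, 1↦0, 2↦4, 3↦2}, {0↦3, 1↦0, 2↦5, 3↦2}, {0↦3, 1↦0, 2↦6, 3↦2} (+21 more)
R1: no valid match — LHS pattern not found
R2: no valid match — LHS pattern not found
R3: no valid match — LHS pattern not found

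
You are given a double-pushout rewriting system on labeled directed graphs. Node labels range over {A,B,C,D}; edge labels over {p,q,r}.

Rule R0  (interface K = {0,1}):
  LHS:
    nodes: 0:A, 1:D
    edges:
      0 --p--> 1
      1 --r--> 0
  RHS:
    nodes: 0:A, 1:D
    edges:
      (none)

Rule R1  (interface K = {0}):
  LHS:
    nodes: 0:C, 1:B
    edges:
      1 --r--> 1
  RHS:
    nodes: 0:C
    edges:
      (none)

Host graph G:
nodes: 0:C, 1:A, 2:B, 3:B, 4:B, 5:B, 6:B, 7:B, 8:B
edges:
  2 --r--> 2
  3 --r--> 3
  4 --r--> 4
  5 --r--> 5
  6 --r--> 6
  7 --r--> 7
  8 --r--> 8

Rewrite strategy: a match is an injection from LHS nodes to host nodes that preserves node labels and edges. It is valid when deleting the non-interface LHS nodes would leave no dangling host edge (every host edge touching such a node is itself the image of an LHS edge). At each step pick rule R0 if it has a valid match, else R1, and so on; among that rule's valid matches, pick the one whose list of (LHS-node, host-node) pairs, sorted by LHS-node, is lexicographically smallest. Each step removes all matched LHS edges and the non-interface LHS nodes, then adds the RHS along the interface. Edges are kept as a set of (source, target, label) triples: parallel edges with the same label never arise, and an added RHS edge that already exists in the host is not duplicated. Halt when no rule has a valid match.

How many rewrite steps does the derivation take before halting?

[0] host  ⇒  9 nodes, 7 edges  {2-r->2 3-r->3 4-r->4 5-r->5 6-r->6 7-r->7 8-r->8}
[1] R1 @ {0↦0, 1↦2}  ⇒  8 nodes, 6 edges  {3-r->3 4-r->4 5-r->5 6-r->6 7-r->7 8-r->8}
[2] R1 @ {0↦0, 1↦3}  ⇒  7 nodes, 5 edges  {4-r->4 5-r->5 6-r->6 7-r->7 8-r->8}
[3] R1 @ {0↦0, 1↦4}  ⇒  6 nodes, 4 edges  {5-r->5 6-r->6 7-r->7 8-r->8}
[4] R1 @ {0↦0, 1↦5}  ⇒  5 nodes, 3 edges  {6-r->6 7-r->7 8-r->8}
[5] R1 @ {0↦0, 1↦6}  ⇒  4 nodes, 2 edges  {7-r->7 8-r->8}
[6] R1 @ {0↦0, 1↦7}  ⇒  3 nodes, 1 edges  {8-r->8}
[7] R1 @ {0↦0, 1↦8}  ⇒  2 nodes, 0 edges  {∅}
normal form: no rule applies after step 7

Answer: 7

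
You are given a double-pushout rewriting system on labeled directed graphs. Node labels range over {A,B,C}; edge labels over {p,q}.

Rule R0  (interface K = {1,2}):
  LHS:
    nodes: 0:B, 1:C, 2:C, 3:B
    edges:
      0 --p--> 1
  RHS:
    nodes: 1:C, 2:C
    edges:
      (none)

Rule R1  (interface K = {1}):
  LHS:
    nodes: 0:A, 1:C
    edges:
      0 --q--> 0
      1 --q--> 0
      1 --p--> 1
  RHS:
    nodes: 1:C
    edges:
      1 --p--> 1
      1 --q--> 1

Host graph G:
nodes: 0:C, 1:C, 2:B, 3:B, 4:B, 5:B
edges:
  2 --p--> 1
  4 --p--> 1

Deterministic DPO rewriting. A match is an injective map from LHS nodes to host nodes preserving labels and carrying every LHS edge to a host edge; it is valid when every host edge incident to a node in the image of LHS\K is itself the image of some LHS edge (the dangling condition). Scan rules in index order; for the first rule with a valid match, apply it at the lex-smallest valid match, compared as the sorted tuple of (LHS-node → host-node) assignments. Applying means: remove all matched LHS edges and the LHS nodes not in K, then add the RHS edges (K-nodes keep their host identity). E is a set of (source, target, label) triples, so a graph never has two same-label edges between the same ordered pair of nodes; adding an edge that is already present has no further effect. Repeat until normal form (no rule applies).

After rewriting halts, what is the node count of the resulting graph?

start.  V:6 E:2  edges: 2-p->1 4-p->1
1. fire R0 via {0↦2, 1↦1, 2↦0, 3↦3}  →  V:4 E:1  edges: 4-p->1
2. fire R0 via {0↦4, 1↦1, 2↦0, 3↦5}  →  V:2 E:0  edges: ∅
halt: no rule applies after step 2
NF nodes: {0:C, 1:C}

Answer: 2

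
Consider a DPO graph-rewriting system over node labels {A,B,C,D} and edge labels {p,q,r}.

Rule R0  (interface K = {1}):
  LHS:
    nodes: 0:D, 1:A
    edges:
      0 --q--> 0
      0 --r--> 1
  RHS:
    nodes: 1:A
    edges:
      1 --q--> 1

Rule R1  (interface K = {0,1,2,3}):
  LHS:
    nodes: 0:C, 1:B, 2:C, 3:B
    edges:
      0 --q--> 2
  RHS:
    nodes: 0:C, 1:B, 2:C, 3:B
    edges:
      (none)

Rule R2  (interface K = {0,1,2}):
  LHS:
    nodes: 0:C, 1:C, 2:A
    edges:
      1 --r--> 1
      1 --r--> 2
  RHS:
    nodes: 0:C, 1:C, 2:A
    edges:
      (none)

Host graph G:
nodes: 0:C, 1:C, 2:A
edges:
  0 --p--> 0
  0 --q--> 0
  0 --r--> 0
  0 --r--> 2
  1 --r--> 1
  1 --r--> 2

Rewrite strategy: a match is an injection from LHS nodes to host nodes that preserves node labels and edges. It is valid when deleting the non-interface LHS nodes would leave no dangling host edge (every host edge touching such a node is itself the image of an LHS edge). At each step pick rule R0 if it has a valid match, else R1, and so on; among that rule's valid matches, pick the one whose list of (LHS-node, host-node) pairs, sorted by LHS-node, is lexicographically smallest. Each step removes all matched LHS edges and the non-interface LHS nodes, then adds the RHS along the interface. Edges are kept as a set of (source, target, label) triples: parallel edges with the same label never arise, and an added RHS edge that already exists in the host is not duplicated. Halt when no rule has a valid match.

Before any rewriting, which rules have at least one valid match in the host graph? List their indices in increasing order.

R0: no valid match — LHS pattern not found
R1: no valid match — LHS pattern not found
R2: 2 valid matches — {0↦0, 1↦1, 2↦2}, {0↦1, 1↦0, 2↦2}

Answer: [R2]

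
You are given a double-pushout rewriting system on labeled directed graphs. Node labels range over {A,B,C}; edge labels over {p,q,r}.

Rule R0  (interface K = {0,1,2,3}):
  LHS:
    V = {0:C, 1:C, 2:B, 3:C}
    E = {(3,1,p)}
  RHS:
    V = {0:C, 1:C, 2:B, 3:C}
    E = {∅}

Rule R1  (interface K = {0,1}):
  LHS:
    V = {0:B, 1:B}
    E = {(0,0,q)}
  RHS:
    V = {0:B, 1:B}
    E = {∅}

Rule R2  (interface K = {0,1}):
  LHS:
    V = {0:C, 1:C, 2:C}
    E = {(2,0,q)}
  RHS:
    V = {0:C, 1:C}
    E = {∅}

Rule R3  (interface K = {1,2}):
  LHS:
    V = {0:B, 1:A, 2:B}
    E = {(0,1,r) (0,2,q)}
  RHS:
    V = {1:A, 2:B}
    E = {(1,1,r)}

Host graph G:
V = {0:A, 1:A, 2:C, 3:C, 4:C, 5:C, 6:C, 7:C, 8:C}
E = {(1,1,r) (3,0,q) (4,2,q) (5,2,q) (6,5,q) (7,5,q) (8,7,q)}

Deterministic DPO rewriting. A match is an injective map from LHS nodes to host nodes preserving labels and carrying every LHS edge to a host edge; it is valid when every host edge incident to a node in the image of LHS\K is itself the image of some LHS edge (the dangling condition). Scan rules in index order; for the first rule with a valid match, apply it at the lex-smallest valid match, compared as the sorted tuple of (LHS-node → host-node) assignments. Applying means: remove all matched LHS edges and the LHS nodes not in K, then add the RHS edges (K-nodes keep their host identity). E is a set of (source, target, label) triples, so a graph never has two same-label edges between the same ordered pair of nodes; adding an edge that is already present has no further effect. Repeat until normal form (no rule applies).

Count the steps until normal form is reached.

start.  V:9 E:7  edges: 1-r->1 3-q->0 4-q->2 5-q->2 6-q->5 7-q->5 8-q->7
1. fire R2 via {0↦2, 1↦3, 2↦4}  →  V:8 E:6  edges: 1-r->1 3-q->0 5-q->2 6-q->5 7-q->5 8-q->7
2. fire R2 via {0↦5, 1↦2, 2↦6}  →  V:7 E:5  edges: 1-r->1 3-q->0 5-q->2 7-q->5 8-q->7
3. fire R2 via {0↦7, 1↦2, 2↦8}  →  V:6 E:4  edges: 1-r->1 3-q->0 5-q->2 7-q->5
4. fire R2 via {0↦5, 1↦2, 2↦7}  →  V:5 E:3  edges: 1-r->1 3-q->0 5-q->2
5. fire R2 via {0↦2, 1↦3, 2↦5}  →  V:4 E:2  edges: 1-r->1 3-q->0
normal form: no rule applies after step 5

Answer: 5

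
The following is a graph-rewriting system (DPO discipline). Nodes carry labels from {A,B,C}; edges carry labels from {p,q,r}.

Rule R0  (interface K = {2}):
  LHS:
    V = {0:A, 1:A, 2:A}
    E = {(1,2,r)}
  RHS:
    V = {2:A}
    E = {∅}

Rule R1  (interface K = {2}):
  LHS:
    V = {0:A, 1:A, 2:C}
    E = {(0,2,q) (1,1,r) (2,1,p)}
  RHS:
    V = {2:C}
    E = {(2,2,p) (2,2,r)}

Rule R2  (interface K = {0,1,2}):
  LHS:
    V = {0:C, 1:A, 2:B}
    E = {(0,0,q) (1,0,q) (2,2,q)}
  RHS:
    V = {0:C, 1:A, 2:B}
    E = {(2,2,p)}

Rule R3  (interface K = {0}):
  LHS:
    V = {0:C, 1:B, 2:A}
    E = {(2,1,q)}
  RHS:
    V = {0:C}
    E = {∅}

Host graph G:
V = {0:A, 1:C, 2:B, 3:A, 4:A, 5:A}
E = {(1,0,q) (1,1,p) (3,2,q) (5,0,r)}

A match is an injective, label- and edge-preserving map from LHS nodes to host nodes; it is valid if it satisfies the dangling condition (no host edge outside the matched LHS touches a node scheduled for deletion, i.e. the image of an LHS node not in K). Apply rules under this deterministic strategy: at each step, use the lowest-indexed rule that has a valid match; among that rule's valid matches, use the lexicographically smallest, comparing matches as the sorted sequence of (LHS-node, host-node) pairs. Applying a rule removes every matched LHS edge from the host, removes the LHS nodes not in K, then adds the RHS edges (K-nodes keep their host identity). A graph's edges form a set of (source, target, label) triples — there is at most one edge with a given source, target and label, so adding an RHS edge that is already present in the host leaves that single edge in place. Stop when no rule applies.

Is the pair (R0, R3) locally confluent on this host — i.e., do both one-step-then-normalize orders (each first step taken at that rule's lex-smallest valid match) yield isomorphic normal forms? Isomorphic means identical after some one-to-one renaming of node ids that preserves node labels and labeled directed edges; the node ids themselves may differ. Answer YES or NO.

branch R0-first: apply at {0↦4, 1↦5, 2↦0} → |E|=3, then 1 more step(s) → NF |V|=2 |E|=2 V={0:A, 1:C} E=1-q->0 1-p->1
branch R3-first: apply at {0↦1, 1↦2, 2↦3} → |E|=3, then 1 more step(s) → NF |V|=2 |E|=2 V={0:A, 1:C} E=1-q->0 1-p->1
graphs isomorphic (equal up to label-preserving node renaming)

Answer: YES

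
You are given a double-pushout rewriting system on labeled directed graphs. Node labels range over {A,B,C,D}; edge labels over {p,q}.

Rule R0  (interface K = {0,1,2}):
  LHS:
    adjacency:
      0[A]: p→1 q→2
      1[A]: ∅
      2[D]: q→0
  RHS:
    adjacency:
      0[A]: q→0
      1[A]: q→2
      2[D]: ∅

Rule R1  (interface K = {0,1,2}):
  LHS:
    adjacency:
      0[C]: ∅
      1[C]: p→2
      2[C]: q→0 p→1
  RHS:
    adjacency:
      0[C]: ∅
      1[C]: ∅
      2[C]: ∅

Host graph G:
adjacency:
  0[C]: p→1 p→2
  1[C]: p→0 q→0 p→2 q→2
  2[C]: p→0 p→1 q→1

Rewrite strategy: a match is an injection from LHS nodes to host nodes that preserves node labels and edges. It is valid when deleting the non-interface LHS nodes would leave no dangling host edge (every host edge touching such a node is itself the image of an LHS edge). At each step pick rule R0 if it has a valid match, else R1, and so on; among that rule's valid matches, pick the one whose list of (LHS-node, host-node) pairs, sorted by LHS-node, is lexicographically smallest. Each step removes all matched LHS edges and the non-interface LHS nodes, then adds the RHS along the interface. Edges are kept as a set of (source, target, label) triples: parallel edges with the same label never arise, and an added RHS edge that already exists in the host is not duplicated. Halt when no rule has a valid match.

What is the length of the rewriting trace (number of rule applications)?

start.  V:3 E:9  edges: 0-p->1 0-p->2 1-p->0 1-q->0 1-p->2 1-q->2 2-p->0 2-p->1 2-q->1
1. fire R1 via {0↦0, 1↦2, 2↦1}  →  V:3 E:6  edges: 0-p->1 0-p->2 1-p->0 1-q->2 2-p->0 2-q->1
2. fire R1 via {0↦1, 1↦0, 2↦2}  →  V:3 E:3  edges: 0-p->1 1-p->0 1-q->2
3. fire R1 via {0↦2, 1↦0, 2↦1}  →  V:3 E:0  edges: ∅
final graph: no rule applies after step 3

Answer: 3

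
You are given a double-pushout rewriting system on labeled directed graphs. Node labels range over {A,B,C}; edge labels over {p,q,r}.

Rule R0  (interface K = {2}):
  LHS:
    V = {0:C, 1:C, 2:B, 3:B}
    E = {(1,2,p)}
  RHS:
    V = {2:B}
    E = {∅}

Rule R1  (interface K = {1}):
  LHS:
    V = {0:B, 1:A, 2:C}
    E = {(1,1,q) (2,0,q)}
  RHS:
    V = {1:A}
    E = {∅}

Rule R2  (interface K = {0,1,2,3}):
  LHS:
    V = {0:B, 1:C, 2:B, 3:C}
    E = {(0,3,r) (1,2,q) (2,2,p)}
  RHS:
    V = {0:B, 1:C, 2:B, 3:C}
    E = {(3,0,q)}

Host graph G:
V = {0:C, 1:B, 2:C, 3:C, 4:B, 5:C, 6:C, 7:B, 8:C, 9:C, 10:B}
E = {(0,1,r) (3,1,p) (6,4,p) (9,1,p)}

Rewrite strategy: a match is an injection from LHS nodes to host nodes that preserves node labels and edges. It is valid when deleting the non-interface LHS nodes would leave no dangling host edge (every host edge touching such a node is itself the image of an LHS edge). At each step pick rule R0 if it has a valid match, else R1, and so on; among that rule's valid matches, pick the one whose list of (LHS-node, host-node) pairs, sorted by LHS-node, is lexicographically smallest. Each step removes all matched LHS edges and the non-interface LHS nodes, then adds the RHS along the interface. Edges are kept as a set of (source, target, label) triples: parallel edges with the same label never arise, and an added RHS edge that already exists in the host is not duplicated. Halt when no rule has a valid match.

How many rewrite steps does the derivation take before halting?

Answer: 3

Rewrite trace:
initial: |V|=11 |E|=4  E = 0-r->1 3-p->1 6-p->4 9-p->1
step 1: apply R0 at {0↦2, 1↦3, 2↦1, 3↦7}  → |V|=8 |E|=3  E = 0-r->1 6-p->4 9-p->1
step 2: apply R0 at {0↦5, 1↦6, 2↦4, 3↦10}  → |V|=5 |E|=2  E = 0-r->1 9-p->1
step 3: apply R0 at {0↦8, 1↦9, 2↦1, 3↦4}  → |V|=2 |E|=1  E = 0-r->1
normal form: no rule applies after step 3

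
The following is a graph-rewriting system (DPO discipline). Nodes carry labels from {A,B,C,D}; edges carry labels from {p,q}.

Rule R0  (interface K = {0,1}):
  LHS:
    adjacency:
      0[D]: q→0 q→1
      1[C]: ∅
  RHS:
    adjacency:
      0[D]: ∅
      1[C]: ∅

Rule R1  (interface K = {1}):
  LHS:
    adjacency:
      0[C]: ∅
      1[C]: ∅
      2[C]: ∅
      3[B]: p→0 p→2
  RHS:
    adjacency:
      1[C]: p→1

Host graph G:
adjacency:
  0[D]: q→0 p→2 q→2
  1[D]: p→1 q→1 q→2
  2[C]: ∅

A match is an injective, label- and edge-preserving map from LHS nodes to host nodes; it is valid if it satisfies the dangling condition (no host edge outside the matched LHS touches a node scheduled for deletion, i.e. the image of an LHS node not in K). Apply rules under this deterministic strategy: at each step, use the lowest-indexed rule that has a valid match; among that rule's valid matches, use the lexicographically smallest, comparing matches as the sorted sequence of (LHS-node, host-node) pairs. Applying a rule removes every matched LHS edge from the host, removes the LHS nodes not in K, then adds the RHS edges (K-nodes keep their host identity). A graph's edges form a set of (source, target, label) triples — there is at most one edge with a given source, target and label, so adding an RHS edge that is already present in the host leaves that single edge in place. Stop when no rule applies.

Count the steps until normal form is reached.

Answer: 2

Rewrite trace:
start.  V:3 E:6  edges: 0-q->0 0-p->2 0-q->2 1-p->1 1-q->1 1-q->2
1. fire R0 via {0↦0, 1↦2}  →  V:3 E:4  edges: 0-p->2 1-p->1 1-q->1 1-q->2
2. fire R0 via {0↦1, 1↦2}  →  V:3 E:2  edges: 0-p->2 1-p->1
final graph: no rule applies after step 2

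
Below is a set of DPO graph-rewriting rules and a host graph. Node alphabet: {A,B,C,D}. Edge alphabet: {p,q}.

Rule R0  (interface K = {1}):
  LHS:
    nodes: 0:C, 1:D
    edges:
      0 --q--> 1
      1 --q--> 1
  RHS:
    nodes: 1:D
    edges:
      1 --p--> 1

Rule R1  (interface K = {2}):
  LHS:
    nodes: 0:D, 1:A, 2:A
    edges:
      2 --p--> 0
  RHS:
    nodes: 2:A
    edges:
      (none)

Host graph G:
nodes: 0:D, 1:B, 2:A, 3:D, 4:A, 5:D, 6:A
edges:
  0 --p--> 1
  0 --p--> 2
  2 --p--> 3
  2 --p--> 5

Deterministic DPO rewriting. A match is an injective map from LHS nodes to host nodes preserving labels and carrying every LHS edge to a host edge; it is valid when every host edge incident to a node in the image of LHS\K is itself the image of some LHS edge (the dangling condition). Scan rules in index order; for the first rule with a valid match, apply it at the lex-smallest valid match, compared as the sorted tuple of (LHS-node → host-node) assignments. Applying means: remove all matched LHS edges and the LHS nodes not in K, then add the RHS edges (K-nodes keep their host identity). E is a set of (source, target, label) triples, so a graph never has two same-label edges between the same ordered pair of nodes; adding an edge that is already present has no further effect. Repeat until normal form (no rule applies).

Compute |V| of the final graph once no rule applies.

Answer: 3

Steps:
initial: |V|=7 |E|=4  E = 0-p->1 0-p->2 2-p->3 2-p->5
step 1: apply R1 at {0↦3, 1↦4, 2↦2}  → |V|=5 |E|=3  E = 0-p->1 0-p->2 2-p->5
step 2: apply R1 at {0↦5, 1↦6, 2↦2}  → |V|=3 |E|=2  E = 0-p->1 0-p->2
halt: no rule applies after step 2
NF nodes: {0:D, 1:B, 2:A}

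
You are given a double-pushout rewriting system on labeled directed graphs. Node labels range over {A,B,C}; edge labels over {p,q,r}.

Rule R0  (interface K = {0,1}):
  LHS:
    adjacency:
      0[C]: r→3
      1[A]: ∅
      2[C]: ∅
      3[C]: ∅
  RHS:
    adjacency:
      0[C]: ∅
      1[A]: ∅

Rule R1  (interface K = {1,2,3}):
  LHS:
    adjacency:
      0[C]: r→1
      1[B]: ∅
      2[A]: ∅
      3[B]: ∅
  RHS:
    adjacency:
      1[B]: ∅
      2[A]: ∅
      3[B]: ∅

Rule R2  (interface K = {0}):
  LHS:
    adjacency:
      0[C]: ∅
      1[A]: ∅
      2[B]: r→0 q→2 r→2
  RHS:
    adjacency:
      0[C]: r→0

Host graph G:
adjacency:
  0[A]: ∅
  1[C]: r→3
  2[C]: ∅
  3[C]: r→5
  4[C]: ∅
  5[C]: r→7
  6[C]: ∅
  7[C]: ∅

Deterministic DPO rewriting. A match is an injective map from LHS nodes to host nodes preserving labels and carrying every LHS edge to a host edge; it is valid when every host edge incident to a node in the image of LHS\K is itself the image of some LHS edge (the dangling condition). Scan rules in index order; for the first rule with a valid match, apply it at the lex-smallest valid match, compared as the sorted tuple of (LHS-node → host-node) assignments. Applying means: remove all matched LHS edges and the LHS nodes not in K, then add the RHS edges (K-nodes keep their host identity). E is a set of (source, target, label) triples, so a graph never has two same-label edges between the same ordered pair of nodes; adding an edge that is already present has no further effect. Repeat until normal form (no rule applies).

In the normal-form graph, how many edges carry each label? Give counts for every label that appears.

initial: |V|=8 |E|=3  E = 1-r->3 3-r->5 5-r->7
step 1: apply R0 at {0↦5, 1↦0, 2↦2, 3↦7}  → |V|=6 |E|=2  E = 1-r->3 3-r->5
step 2: apply R0 at {0↦3, 1↦0, 2↦4, 3↦5}  → |V|=4 |E|=1  E = 1-r->3
step 3: apply R0 at {0↦1, 1↦0, 2↦6, 3↦3}  → |V|=2 |E|=0  E = ∅
halt: no rule applies after step 3
NF edges: []

Answer: (no edges)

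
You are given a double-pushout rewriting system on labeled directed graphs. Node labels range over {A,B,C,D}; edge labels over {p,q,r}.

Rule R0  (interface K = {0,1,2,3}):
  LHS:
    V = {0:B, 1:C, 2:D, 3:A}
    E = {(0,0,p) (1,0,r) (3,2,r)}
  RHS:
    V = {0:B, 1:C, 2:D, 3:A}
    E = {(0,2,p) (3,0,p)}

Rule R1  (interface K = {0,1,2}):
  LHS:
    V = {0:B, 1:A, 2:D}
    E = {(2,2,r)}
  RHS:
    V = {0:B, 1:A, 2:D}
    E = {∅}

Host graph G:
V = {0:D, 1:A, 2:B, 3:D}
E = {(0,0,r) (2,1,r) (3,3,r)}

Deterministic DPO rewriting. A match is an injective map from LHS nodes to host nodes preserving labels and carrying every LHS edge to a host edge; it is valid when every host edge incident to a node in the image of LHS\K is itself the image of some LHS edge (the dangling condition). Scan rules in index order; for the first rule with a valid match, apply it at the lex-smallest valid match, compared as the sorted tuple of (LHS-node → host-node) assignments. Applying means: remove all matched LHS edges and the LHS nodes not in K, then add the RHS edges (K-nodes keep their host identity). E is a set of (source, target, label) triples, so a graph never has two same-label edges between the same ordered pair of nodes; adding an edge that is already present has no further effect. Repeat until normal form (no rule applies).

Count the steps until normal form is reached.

start.  V:4 E:3  edges: 0-r->0 2-r->1 3-r->3
1. fire R1 via {0↦2, 1↦1, 2↦0}  →  V:4 E:2  edges: 2-r->1 3-r->3
2. fire R1 via {0↦2, 1↦1, 2↦3}  →  V:4 E:1  edges: 2-r->1
final graph: no rule applies after step 2

Answer: 2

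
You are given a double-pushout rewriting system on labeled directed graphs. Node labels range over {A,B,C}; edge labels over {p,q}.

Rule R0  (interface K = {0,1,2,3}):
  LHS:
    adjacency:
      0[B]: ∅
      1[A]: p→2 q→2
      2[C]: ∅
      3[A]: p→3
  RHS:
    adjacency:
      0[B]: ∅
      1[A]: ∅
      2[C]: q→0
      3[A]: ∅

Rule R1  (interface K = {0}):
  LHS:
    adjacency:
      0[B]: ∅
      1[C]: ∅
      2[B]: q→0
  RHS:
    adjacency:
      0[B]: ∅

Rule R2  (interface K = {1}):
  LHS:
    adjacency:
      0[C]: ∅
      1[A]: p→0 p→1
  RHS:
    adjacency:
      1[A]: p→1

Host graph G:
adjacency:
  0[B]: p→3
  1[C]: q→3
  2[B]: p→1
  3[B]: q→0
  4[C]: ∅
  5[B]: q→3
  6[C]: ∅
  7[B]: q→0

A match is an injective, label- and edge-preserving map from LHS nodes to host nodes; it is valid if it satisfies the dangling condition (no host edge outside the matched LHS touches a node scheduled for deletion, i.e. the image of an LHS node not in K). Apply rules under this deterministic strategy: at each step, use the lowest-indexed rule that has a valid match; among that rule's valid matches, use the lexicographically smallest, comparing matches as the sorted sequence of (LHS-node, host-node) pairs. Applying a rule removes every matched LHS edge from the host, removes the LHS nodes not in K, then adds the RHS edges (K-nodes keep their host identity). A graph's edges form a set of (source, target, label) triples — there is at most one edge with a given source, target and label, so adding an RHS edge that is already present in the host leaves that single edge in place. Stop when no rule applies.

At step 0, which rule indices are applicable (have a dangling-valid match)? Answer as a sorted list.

R0: no valid match — LHS pattern not found
R1: 4 valid matches — {0↦0, 1↦4, 2↦7}, {0↦0, 1↦6, 2↦7}, {0↦3, 1↦4, 2↦5} (+1 more)
R2: no valid match — LHS pattern not found

Answer: [R1]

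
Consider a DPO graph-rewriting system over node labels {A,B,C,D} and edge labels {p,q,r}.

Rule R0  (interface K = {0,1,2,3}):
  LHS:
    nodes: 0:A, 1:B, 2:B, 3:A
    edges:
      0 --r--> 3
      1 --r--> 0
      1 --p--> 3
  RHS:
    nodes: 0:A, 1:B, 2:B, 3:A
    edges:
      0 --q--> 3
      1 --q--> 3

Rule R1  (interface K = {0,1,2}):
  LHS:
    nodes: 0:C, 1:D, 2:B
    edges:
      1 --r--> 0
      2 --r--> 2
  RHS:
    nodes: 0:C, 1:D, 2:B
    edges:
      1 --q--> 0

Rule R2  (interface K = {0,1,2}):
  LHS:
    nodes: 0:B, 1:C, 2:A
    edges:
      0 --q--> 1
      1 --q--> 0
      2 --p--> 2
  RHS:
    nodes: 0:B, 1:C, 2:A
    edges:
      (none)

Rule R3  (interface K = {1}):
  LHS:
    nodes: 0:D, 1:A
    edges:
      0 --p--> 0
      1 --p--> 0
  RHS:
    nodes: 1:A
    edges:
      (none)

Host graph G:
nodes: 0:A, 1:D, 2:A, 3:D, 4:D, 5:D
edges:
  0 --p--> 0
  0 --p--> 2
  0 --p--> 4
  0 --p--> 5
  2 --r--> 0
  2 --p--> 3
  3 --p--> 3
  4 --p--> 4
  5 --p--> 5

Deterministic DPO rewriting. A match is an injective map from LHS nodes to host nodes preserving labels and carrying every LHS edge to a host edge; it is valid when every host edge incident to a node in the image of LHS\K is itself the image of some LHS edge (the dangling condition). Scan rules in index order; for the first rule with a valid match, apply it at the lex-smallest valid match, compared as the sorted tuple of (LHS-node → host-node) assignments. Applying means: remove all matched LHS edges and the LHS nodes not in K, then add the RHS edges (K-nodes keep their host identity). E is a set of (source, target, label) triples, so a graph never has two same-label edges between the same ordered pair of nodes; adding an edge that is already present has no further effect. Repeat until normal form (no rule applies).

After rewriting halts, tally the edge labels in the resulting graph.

Answer: p:2 r:1

Rewrite trace:
initial: |V|=6 |E|=9  E = 0-p->0 0-p->2 0-p->4 0-p->5 2-r->0 2-p->3 3-p->3 4-p->4 5-p->5
step 1: apply R3 at {0↦3, 1↦2}  → |V|=5 |E|=7  E = 0-p->0 0-p->2 0-p->4 0-p->5 2-r->0 4-p->4 5-p->5
step 2: apply R3 at {0↦4, 1↦0}  → |V|=4 |E|=5  E = 0-p->0 0-p->2 0-p->5 2-r->0 5-p->5
step 3: apply R3 at {0↦5, 1↦0}  → |V|=3 |E|=3  E = 0-p->0 0-p->2 2-r->0
normal form: no rule applies after step 3
NF edges: [(0, 0, 'p'), (0, 2, 'p'), (2, 0, 'r')]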